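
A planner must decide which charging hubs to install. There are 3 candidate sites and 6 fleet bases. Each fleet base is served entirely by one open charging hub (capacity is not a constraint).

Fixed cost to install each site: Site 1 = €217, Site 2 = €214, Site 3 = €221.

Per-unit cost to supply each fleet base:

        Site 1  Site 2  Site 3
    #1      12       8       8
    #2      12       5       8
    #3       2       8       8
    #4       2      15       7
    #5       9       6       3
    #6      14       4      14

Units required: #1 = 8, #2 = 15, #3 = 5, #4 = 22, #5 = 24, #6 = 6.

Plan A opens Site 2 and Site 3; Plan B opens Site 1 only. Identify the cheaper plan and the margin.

Plan A: {Site 2, Site 3}: #1→Site 2 8·8=64, #2→Site 2 5·15=75, #3→Site 2 8·5=40, #4→Site 3 7·22=154, #5→Site 3 3·24=72, #6→Site 2 4·6=24. Service 429; fixed 435; total 864.
Plan B: {Site 1}: #1→Site 1 12·8=96, #2→Site 1 12·15=180, #3→Site 1 2·5=10, #4→Site 1 2·22=44, #5→Site 1 9·24=216, #6→Site 1 14·6=84. Service 630; fixed 217; total 847.
Difference: |864 − 847| = 17.

Plan B is cheaper by 17.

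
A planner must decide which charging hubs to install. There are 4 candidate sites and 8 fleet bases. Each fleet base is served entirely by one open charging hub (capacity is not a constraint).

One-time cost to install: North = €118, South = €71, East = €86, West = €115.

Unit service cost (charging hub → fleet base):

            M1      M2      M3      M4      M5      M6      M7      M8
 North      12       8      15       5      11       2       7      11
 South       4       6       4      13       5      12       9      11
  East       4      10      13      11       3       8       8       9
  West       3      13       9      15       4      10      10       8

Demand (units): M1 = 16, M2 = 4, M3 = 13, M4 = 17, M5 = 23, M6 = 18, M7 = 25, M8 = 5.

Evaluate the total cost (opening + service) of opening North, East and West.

Total cost: 921

Each fleet base is assigned to its cheapest site among the open ones.
{North, East, West}: M1→West 3·16=48, M2→North 8·4=32, M3→West 9·13=117, M4→North 5·17=85, M5→East 3·23=69, M6→North 2·18=36, M7→North 7·25=175, M8→West 8·5=40. Service 602; fixed 319; total 921.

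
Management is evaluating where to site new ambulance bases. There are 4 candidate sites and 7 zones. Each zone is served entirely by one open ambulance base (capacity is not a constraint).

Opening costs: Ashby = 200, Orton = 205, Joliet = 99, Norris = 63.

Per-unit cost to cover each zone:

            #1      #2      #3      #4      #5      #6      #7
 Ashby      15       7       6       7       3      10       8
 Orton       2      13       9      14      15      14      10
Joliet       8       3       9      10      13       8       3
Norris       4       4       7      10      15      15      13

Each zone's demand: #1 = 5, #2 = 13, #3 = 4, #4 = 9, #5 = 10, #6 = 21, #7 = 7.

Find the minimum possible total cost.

For any fixed open set, each zone goes to its cheapest open site; total = fixed + service.
{Joliet}: #1→Joliet 8·5=40, #2→Joliet 3·13=39, #3→Joliet 9·4=36, #4→Joliet 10·9=90, #5→Joliet 13·10=130, #6→Joliet 8·21=168, #7→Joliet 3·7=21. Service 524; fixed 99; total 623.
{Joliet, Norris}: service 496 + fixed 162 = 658
{Ashby, Joliet}: service 385 + fixed 299 = 684
{Ashby, Orton, Joliet, Norris}: #1→Orton 2·5=10, #2→Joliet 3·13=39, #3→Ashby 6·4=24, #4→Ashby 7·9=63, #5→Ashby 3·10=30, #6→Joliet 8·21=168, #7→Joliet 3·7=21. Service 355; fixed 567; total 922.
(All 15 nonempty subsets were checked; Joliet only is lowest.)

Minimum total cost: 623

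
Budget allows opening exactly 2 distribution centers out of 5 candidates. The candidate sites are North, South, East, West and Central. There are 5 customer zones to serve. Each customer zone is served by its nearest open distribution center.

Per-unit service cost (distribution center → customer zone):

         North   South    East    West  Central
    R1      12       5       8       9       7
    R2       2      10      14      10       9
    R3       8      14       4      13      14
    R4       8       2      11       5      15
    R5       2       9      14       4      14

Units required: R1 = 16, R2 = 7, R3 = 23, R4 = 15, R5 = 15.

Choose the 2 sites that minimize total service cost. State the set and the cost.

With exactly 2 open, each customer zone uses its cheapest among the chosen.
{North, South}: R1→South 5·16=80, R2→North 2·7=14, R3→North 8·23=184, R4→South 2·15=30, R5→North 2·15=30. Service cost 338.
{North, East}: service cost 384
{South, East}: service cost 407
Among all 10 size-2 choices, {North, South} is lowest.

Choose North and South; total service cost 338.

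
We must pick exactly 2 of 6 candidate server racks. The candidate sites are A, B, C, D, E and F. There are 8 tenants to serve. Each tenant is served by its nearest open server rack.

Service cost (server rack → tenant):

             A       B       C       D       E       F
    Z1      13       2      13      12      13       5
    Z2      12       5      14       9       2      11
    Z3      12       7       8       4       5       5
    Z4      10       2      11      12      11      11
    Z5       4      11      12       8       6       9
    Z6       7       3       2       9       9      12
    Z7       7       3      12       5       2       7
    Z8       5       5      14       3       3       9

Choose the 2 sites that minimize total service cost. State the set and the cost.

Choose B and E; total service cost 25.

With exactly 2 open, each tenant uses its cheapest among the chosen.
{B, E}: Z1→B 2, Z2→E 2, Z3→E 5, Z4→B 2, Z5→E 6, Z6→B 3, Z7→E 2, Z8→E 3. Service cost 25.
{B, D}: service cost 30
{A, B}: service cost 31
Among all 15 size-2 choices, {B, E} is lowest.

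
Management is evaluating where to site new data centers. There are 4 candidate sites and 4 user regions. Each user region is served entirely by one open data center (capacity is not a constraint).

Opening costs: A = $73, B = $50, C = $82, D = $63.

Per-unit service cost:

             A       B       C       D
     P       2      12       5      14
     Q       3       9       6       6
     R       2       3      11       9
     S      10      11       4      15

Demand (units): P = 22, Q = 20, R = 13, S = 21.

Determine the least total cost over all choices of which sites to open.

For any fixed open set, each user region goes to its cheapest open site; total = fixed + service.
{A, C}: P→A 2·22=44, Q→A 3·20=60, R→A 2·13=26, S→C 4·21=84. Service 214; fixed 155; total 369.
{A}: P→A 2·22=44, Q→A 3·20=60, R→A 2·13=26, S→A 10·21=210. Service 340; fixed 73; total 413.
{A, B, C}: service 214 + fixed 205 = 419
{A, B, C, D}: service 214 + fixed 268 = 482
(All 15 nonempty subsets were checked; A and C is lowest.)

Minimum total cost: 369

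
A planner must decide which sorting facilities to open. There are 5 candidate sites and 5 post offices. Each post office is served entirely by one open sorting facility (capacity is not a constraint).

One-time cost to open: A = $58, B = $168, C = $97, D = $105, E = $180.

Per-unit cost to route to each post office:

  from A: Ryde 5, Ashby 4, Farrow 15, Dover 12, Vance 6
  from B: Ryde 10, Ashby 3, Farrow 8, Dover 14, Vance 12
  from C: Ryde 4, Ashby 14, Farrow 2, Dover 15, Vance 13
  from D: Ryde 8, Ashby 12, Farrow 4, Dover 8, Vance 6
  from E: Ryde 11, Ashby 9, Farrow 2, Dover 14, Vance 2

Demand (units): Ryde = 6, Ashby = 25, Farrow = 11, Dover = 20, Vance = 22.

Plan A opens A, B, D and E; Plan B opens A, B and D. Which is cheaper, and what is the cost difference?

Plan B is cheaper by 70.

Plan A: {A, B, D, E}: Ryde→A 5·6=30, Ashby→B 3·25=75, Farrow→E 2·11=22, Dover→D 8·20=160, Vance→E 2·22=44. Service 331; fixed 511; total 842.
Plan B: {A, B, D}: Ryde→A 5·6=30, Ashby→B 3·25=75, Farrow→D 4·11=44, Dover→D 8·20=160, Vance→A 6·22=132. Service 441; fixed 331; total 772.
Difference: |842 − 772| = 70.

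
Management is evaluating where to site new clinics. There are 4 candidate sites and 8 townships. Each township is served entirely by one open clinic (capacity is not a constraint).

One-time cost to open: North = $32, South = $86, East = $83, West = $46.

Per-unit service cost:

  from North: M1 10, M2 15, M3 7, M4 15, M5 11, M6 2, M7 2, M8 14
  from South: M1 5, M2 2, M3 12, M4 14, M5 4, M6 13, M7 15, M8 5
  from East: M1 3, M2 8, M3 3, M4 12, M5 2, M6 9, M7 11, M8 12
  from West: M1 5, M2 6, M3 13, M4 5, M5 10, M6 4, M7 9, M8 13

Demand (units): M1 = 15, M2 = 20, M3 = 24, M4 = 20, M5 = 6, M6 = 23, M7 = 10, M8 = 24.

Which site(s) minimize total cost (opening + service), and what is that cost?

For any fixed open set, each township goes to its cheapest open site; total = fixed + service.
{North, South, East, West}: M1→East 3·15=45, M2→South 2·20=40, M3→East 3·24=72, M4→West 5·20=100, M5→East 2·6=12, M6→North 2·23=46, M7→North 2·10=20, M8→South 5·24=120. Service 455; fixed 247; total 702.
{North, South, West}: service 593 + fixed 164 = 757
{South, East, West}: M1→East 3·15=45, M2→South 2·20=40, M3→East 3·24=72, M4→West 5·20=100, M5→East 2·6=12, M6→West 4·23=92, M7→West 9·10=90, M8→South 5·24=120. Service 571; fixed 215; total 786.
{North}: service 1386 + fixed 32 = 1418
No other subset beats 702.

Open North, South, East and West; minimum total cost 702.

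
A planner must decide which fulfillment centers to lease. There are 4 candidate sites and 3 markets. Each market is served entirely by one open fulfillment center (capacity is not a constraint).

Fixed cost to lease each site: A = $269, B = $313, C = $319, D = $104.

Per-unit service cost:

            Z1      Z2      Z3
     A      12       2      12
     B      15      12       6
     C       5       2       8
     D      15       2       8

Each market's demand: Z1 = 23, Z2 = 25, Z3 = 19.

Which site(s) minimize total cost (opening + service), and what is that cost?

Open C only; minimum total cost 636.

For any fixed open set, each market goes to its cheapest open site; total = fixed + service.
{C}: Z1→C 5·23=115, Z2→C 2·25=50, Z3→C 8·19=152. Service 317; fixed 319; total 636.
{D}: Z1→D 15·23=345, Z2→D 2·25=50, Z3→D 8·19=152. Service 547; fixed 104; total 651.
{C, D}: Z1→C 5·23=115, Z2→C 2·25=50, Z3→C 8·19=152. Service 317; fixed 423; total 740.
{A, B, C, D}: service 279 + fixed 1005 = 1284
No other subset beats 636.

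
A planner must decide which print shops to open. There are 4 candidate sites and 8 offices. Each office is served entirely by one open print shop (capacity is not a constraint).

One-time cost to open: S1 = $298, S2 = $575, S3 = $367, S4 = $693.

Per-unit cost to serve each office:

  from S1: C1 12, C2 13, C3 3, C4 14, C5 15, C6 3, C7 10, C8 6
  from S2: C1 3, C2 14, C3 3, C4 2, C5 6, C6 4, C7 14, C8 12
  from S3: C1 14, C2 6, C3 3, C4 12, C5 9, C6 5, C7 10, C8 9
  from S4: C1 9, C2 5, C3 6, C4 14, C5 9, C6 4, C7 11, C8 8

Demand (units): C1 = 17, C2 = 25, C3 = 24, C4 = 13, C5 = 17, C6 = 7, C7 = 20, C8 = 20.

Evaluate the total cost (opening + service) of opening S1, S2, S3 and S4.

Total cost: 2650

Each office is assigned to its cheapest site among the open ones.
{S1, S2, S3, S4}: C1→S2 3·17=51, C2→S4 5·25=125, C3→S1 3·24=72, C4→S2 2·13=26, C5→S2 6·17=102, C6→S1 3·7=21, C7→S1 10·20=200, C8→S1 6·20=120. Service 717; fixed 1933; total 2650.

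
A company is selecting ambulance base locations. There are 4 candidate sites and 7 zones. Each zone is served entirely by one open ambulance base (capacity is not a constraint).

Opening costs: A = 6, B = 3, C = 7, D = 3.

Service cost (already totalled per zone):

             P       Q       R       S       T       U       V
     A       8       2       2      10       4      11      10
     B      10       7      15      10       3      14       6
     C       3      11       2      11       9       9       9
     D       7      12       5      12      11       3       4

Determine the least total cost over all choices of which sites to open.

Minimum total cost: 41

For any fixed open set, each zone goes to its cheapest open site; total = fixed + service.
{A, D}: P→D 7, Q→A 2, R→A 2, S→A 10, T→A 4, U→D 3, V→D 4. Service 32; fixed 9; total 41.
{A, B, D}: P→D 7, Q→A 2, R→A 2, S→A 10, T→B 3, U→D 3, V→D 4. Service 31; fixed 12; total 43.
{A, C, D}: P→C 3, Q→A 2, R→A 2, S→A 10, T→A 4, U→D 3, V→D 4. Service 28; fixed 16; total 44.
{A, B, C, D}: P→C 3, Q→A 2, R→A 2, S→A 10, T→B 3, U→D 3, V→D 4. Service 27; fixed 19; total 46.
No other subset beats 41.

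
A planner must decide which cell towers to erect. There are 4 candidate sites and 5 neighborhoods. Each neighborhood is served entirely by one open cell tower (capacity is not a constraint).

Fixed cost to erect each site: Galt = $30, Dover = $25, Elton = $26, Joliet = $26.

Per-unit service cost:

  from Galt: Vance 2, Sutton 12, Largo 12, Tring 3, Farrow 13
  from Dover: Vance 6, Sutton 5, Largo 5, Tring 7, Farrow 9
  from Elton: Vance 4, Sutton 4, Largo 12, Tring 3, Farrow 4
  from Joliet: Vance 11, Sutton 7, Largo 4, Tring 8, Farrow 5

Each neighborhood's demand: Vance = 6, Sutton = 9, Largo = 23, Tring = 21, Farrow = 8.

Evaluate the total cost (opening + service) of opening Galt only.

Each neighborhood is assigned to its cheapest site among the open ones.
{Galt}: Vance→Galt 2·6=12, Sutton→Galt 12·9=108, Largo→Galt 12·23=276, Tring→Galt 3·21=63, Farrow→Galt 13·8=104. Service 563; fixed 30; total 593.

Total cost: 593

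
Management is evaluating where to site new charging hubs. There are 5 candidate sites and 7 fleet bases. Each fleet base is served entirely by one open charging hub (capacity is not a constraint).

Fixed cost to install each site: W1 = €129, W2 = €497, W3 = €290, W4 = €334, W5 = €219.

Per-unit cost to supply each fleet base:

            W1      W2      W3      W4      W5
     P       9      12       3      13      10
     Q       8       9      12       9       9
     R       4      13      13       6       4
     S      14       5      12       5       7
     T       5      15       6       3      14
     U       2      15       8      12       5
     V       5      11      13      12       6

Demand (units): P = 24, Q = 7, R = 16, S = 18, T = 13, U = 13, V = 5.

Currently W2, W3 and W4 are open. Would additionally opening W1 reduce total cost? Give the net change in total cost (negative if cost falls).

Current service cost with {W2, W3, W4}: 519.
Adding W1: each fleet base re-picks its cheapest; new service cost 372, saving 147.
Extra fixed cost: 129. Net change = 129 − 147 = -18.
(Totals: 1640 → 1622.)

Yes — net change −18 (cost falls by 18).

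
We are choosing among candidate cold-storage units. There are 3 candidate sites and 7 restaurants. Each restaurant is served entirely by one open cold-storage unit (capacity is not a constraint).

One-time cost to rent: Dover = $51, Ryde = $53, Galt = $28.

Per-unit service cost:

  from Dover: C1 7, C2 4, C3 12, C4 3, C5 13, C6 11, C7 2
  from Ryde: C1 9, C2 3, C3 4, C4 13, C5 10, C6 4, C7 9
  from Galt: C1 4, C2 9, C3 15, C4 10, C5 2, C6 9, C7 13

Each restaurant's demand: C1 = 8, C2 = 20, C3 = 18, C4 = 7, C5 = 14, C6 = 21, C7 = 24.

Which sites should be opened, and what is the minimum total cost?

For any fixed open set, each restaurant goes to its cheapest open site; total = fixed + service.
{Dover, Ryde, Galt}: C1→Galt 4·8=32, C2→Ryde 3·20=60, C3→Ryde 4·18=72, C4→Dover 3·7=21, C5→Galt 2·14=28, C6→Ryde 4·21=84, C7→Dover 2·24=48. Service 345; fixed 132; total 477.
{Dover, Ryde}: C1→Dover 7·8=56, C2→Ryde 3·20=60, C3→Ryde 4·18=72, C4→Dover 3·7=21, C5→Ryde 10·14=140, C6→Ryde 4·21=84, C7→Dover 2·24=48. Service 481; fixed 104; total 585.
{Ryde, Galt}: service 562 + fixed 81 = 643
{Galt}: C1→Galt 4·8=32, C2→Galt 9·20=180, C3→Galt 15·18=270, C4→Galt 10·7=70, C5→Galt 2·14=28, C6→Galt 9·21=189, C7→Galt 13·24=312. Service 1081; fixed 28; total 1109.
(All 7 nonempty subsets were checked; Dover, Ryde and Galt is lowest.)

Open Dover, Ryde and Galt; minimum total cost 477.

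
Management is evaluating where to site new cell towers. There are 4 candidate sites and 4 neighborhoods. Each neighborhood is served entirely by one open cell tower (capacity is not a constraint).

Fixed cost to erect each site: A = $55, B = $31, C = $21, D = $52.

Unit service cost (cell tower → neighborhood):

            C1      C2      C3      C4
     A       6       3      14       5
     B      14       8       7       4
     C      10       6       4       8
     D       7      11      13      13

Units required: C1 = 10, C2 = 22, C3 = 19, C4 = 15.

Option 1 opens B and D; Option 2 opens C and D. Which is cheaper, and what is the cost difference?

Option 2 is cheaper by 51.

Option 1: {B, D}: C1→D 7·10=70, C2→B 8·22=176, C3→B 7·19=133, C4→B 4·15=60. Service 439; fixed 83; total 522.
Option 2: {C, D}: C1→D 7·10=70, C2→C 6·22=132, C3→C 4·19=76, C4→C 8·15=120. Service 398; fixed 73; total 471.
Difference: |522 − 471| = 51.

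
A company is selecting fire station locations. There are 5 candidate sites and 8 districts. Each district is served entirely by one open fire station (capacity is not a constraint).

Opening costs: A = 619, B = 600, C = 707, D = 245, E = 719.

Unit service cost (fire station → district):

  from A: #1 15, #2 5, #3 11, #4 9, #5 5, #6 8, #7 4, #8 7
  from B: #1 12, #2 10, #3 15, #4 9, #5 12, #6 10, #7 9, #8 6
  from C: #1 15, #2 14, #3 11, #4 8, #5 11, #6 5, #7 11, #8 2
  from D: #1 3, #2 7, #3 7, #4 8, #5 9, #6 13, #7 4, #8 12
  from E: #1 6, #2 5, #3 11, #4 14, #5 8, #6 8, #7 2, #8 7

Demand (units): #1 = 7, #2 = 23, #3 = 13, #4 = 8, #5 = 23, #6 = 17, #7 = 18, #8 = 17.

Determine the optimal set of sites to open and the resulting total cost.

For any fixed open set, each district goes to its cheapest open site; total = fixed + service.
{D}: #1→D 3·7=21, #2→D 7·23=161, #3→D 7·13=91, #4→D 8·8=64, #5→D 9·23=207, #6→D 13·17=221, #7→D 4·18=72, #8→D 12·17=204. Service 1041; fixed 245; total 1286.
{A}: #1→A 15·7=105, #2→A 5·23=115, #3→A 11·13=143, #4→A 9·8=72, #5→A 5·23=115, #6→A 8·17=136, #7→A 4·18=72, #8→A 7·17=119. Service 877; fixed 619; total 1496.
{A, D}: #1→D 3·7=21, #2→A 5·23=115, #3→D 7·13=91, #4→D 8·8=64, #5→A 5·23=115, #6→A 8·17=136, #7→A 4·18=72, #8→A 7·17=119. Service 733; fixed 864; total 1597.
{A, B, C, D, E}: #1→D 3·7=21, #2→A 5·23=115, #3→D 7·13=91, #4→C 8·8=64, #5→A 5·23=115, #6→C 5·17=85, #7→E 2·18=36, #8→C 2·17=34. Service 561; fixed 2890; total 3451.
No other subset beats 1286.

Open D only; minimum total cost 1286.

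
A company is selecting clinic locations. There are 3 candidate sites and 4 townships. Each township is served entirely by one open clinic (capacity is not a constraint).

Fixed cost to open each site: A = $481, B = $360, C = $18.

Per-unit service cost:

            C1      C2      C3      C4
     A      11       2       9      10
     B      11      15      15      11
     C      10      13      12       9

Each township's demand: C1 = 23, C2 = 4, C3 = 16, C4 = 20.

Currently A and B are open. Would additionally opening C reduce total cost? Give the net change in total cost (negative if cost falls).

Current service cost with {A, B}: 605.
Adding C: each township re-picks its cheapest; new service cost 562, saving 43.
Extra fixed cost: 18. Net change = 18 − 43 = -25.
(Totals: 1446 → 1421.)

Yes — net change −25 (cost falls by 25).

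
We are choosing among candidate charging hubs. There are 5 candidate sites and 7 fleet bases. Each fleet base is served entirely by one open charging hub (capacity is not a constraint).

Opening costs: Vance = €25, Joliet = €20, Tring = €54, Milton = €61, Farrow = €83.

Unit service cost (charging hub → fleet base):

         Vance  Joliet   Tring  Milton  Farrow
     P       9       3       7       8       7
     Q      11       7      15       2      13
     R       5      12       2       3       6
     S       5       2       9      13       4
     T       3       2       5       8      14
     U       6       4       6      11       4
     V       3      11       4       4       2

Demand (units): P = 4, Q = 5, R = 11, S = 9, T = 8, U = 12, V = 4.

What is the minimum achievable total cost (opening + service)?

Minimum total cost: 234

For any fixed open set, each fleet base goes to its cheapest open site; total = fixed + service.
{Joliet, Milton}: P→Joliet 3·4=12, Q→Milton 2·5=10, R→Milton 3·11=33, S→Joliet 2·9=18, T→Joliet 2·8=16, U→Joliet 4·12=48, V→Milton 4·4=16. Service 153; fixed 81; total 234.
{Vance, Joliet}: service 196 + fixed 45 = 241
{Joliet, Tring}: service 167 + fixed 74 = 241
{Vance, Joliet, Tring, Milton, Farrow}: P→Joliet 3·4=12, Q→Milton 2·5=10, R→Tring 2·11=22, S→Joliet 2·9=18, T→Joliet 2·8=16, U→Joliet 4·12=48, V→Farrow 2·4=8. Service 134; fixed 243; total 377.
No other subset beats 234.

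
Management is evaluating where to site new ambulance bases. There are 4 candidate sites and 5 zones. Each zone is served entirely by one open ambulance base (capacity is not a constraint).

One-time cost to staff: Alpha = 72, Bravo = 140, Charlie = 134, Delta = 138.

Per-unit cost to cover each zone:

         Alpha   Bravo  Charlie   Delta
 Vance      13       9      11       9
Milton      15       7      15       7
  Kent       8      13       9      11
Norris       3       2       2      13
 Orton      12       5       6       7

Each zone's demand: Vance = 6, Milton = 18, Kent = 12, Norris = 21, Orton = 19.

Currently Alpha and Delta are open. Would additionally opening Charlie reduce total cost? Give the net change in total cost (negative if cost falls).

Current service cost with {Alpha, Delta}: 472.
Adding Charlie: each zone re-picks its cheapest; new service cost 432, saving 40.
Extra fixed cost: 134. Net change = 134 − 40 = 94.
(Totals: 682 → 776.)

No — net change +94 (cost rises by 94).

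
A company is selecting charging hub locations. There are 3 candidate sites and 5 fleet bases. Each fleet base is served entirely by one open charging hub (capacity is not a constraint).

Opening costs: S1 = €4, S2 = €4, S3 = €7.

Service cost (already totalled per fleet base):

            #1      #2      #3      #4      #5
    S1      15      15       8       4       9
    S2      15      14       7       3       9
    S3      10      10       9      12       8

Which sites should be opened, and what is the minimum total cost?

Open S2 and S3; minimum total cost 49.

For any fixed open set, each fleet base goes to its cheapest open site; total = fixed + service.
{S2, S3}: #1→S3 10, #2→S3 10, #3→S2 7, #4→S2 3, #5→S3 8. Service 38; fixed 11; total 49.
{S1, S3}: service 40 + fixed 11 = 51
{S2}: service 48 + fixed 4 = 52
{S1, S2, S3}: #1→S3 10, #2→S3 10, #3→S2 7, #4→S2 3, #5→S3 8. Service 38; fixed 15; total 53.
No other subset beats 49.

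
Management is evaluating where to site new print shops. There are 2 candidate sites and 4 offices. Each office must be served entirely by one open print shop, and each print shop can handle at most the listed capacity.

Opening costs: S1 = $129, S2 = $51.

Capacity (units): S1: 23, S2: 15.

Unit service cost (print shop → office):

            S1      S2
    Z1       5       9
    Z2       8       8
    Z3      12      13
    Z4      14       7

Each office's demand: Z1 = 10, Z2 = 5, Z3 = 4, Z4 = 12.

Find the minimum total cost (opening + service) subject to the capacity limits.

Open {S1, S2}: Z1→S1 5·10=50, Z2→S1 8·5=40, Z3→S1 12·4=48, Z4→S2 7·12=84.
Loads: S1 carries 19/23, S2 carries 12/15. Service 222; fixed 180; total 402.
Next best feasible plan costs 490.

Minimum total cost: 402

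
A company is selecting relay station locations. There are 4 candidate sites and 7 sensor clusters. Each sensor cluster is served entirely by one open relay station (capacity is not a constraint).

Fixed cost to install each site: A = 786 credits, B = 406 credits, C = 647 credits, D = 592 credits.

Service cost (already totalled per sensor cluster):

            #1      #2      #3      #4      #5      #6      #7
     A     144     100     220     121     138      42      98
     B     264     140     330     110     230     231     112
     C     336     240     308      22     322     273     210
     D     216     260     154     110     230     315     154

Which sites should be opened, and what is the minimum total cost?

Open A only; minimum total cost 1649.

For any fixed open set, each sensor cluster goes to its cheapest open site; total = fixed + service.
{A}: #1→A 144, #2→A 100, #3→A 220, #4→A 121, #5→A 138, #6→A 42, #7→A 98. Service 863; fixed 786; total 1649.
{B}: service 1417 + fixed 406 = 1823
{D}: #1→D 216, #2→D 260, #3→D 154, #4→D 110, #5→D 230, #6→D 315, #7→D 154. Service 1439; fixed 592; total 2031.
{A, B, C, D}: service 698 + fixed 2431 = 3129
(All 15 nonempty subsets were checked; A only is lowest.)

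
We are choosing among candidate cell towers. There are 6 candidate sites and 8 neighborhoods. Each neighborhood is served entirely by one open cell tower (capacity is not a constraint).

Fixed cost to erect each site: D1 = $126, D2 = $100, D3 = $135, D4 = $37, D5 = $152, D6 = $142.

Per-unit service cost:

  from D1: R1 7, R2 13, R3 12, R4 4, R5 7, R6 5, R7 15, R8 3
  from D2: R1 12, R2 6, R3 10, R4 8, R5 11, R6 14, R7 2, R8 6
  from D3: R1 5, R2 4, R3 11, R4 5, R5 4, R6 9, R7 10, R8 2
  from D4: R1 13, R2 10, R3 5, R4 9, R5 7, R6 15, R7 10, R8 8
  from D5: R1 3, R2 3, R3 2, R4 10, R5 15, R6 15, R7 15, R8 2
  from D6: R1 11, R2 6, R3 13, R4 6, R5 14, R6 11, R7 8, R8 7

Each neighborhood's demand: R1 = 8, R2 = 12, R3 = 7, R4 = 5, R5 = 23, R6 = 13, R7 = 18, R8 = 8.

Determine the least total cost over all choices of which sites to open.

For any fixed open set, each neighborhood goes to its cheapest open site; total = fixed + service.
{D2, D3}: R1→D3 5·8=40, R2→D3 4·12=48, R3→D2 10·7=70, R4→D3 5·5=25, R5→D3 4·23=92, R6→D3 9·13=117, R7→D2 2·18=36, R8→D3 2·8=16. Service 444; fixed 235; total 679.
{D2, D3, D4}: R1→D3 5·8=40, R2→D3 4·12=48, R3→D4 5·7=35, R4→D3 5·5=25, R5→D3 4·23=92, R6→D3 9·13=117, R7→D2 2·18=36, R8→D3 2·8=16. Service 409; fixed 272; total 681.
{D3, D4}: service 553 + fixed 172 = 725
{D1, D2, D3, D4, D5, D6}: R1→D5 3·8=24, R2→D5 3·12=36, R3→D5 2·7=14, R4→D1 4·5=20, R5→D3 4·23=92, R6→D1 5·13=65, R7→D2 2·18=36, R8→D3 2·8=16. Service 303; fixed 692; total 995.
No other subset beats 679.

Minimum total cost: 679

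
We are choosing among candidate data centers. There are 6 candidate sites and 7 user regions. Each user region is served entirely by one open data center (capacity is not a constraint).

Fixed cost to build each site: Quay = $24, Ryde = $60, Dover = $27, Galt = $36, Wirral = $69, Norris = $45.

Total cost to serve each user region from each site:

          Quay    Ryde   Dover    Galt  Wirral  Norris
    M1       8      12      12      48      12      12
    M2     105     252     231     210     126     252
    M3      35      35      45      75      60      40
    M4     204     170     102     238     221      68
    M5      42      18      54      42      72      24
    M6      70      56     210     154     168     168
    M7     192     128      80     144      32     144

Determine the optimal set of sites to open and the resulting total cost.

Open Quay, Wirral and Norris; minimum total cost 480.

For any fixed open set, each user region goes to its cheapest open site; total = fixed + service.
{Quay, Wirral, Norris}: M1→Quay 8, M2→Quay 105, M3→Quay 35, M4→Norris 68, M5→Norris 24, M6→Quay 70, M7→Wirral 32. Service 342; fixed 138; total 480.
{Quay, Dover, Norris}: service 390 + fixed 96 = 486
{Quay, Dover}: service 442 + fixed 51 = 493
{Quay, Ryde, Dover, Galt, Wirral, Norris}: service 322 + fixed 261 = 583
No other subset beats 480.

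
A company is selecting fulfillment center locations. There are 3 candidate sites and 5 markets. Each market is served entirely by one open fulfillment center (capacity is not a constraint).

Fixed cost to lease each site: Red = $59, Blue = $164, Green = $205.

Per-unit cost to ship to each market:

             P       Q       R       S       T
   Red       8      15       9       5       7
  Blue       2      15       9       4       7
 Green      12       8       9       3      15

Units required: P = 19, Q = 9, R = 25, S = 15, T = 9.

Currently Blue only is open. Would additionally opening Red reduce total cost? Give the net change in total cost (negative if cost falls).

Current service cost with {Blue}: 521.
Adding Red: each market re-picks its cheapest; new service cost 521, saving 0.
Extra fixed cost: 59. Net change = 59 − 0 = 59.
(Totals: 685 → 744.)

No — net change +59 (cost rises by 59).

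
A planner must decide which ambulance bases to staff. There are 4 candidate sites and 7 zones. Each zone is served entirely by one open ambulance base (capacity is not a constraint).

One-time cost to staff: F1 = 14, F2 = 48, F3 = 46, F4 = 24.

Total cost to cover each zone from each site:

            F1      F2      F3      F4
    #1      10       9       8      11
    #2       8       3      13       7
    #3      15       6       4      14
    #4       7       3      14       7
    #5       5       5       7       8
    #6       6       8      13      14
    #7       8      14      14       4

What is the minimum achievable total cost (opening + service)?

For any fixed open set, each zone goes to its cheapest open site; total = fixed + service.
{F1}: #1→F1 10, #2→F1 8, #3→F1 15, #4→F1 7, #5→F1 5, #6→F1 6, #7→F1 8. Service 59; fixed 14; total 73.
{F4}: #1→F4 11, #2→F4 7, #3→F4 14, #4→F4 7, #5→F4 8, #6→F4 14, #7→F4 4. Service 65; fixed 24; total 89.
{F1, F4}: service 53 + fixed 38 = 91
{F1, F2, F3, F4}: service 33 + fixed 132 = 165
No other subset beats 73.

Minimum total cost: 73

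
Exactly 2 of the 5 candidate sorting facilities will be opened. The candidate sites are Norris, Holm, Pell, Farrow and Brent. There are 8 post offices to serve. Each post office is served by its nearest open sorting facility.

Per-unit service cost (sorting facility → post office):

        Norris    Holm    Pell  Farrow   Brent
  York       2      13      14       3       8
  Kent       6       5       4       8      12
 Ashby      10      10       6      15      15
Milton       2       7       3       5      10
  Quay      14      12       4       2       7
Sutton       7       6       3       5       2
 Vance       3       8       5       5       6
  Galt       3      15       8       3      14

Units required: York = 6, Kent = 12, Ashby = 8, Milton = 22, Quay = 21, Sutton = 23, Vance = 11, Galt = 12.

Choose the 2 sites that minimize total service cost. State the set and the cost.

Choose Norris and Pell; total service cost 374.

With exactly 2 open, each post office uses its cheapest among the chosen.
{Norris, Pell}: York→Norris 2·6=12, Kent→Pell 4·12=48, Ashby→Pell 6·8=48, Milton→Norris 2·22=44, Quay→Pell 4·21=84, Sutton→Pell 3·23=69, Vance→Norris 3·11=33, Galt→Norris 3·12=36. Service cost 374.
{Pell, Farrow}: service cost 382
{Norris, Farrow}: service cost 434
Among all 10 size-2 choices, {Norris, Pell} is lowest.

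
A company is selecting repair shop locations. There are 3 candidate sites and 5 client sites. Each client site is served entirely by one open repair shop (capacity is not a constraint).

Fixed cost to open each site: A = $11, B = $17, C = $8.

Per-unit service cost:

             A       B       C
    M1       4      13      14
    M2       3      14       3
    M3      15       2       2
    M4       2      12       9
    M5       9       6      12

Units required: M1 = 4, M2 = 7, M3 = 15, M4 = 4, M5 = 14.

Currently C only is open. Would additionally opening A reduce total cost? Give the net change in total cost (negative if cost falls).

Current service cost with {C}: 311.
Adding A: each client site re-picks its cheapest; new service cost 201, saving 110.
Extra fixed cost: 11. Net change = 11 − 110 = -99.
(Totals: 319 → 220.)

Yes — net change −99 (cost falls by 99).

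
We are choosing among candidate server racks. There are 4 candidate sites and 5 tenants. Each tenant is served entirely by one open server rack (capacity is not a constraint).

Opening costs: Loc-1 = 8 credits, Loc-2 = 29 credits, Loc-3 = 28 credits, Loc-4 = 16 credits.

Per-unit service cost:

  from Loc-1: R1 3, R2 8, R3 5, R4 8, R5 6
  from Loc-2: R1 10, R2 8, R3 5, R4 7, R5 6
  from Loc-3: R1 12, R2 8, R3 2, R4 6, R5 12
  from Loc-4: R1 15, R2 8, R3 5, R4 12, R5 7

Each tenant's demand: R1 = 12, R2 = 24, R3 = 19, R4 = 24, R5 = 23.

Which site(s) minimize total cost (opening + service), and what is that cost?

Open Loc-1 and Loc-3; minimum total cost 584.

For any fixed open set, each tenant goes to its cheapest open site; total = fixed + service.
{Loc-1, Loc-3}: R1→Loc-1 3·12=36, R2→Loc-1 8·24=192, R3→Loc-3 2·19=38, R4→Loc-3 6·24=144, R5→Loc-1 6·23=138. Service 548; fixed 36; total 584.
{Loc-1, Loc-3, Loc-4}: service 548 + fixed 52 = 600
{Loc-1, Loc-2, Loc-3}: R1→Loc-1 3·12=36, R2→Loc-1 8·24=192, R3→Loc-3 2·19=38, R4→Loc-3 6·24=144, R5→Loc-1 6·23=138. Service 548; fixed 65; total 613.
{Loc-1, Loc-2, Loc-3, Loc-4}: service 548 + fixed 81 = 629
No other subset beats 584.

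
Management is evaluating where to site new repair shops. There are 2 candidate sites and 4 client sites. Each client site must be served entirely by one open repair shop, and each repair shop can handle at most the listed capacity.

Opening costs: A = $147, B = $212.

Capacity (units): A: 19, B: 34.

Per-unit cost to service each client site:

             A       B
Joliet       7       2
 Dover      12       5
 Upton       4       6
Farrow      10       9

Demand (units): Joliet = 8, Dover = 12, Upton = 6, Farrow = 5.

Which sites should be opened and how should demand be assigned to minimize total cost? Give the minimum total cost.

Open {B}: Joliet→B 2·8=16, Dover→B 5·12=60, Upton→B 6·6=36, Farrow→B 9·5=45.
Loads: B carries 31/34. Service 157; fixed 212; total 369.
Next best feasible plan costs 504.

Minimum total cost: 369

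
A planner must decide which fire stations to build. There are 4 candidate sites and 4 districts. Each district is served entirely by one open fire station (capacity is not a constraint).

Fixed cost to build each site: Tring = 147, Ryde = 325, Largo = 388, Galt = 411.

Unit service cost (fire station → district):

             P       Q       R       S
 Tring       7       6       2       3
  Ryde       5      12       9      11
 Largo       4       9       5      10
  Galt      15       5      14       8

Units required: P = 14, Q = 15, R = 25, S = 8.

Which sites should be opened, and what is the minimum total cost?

For any fixed open set, each district goes to its cheapest open site; total = fixed + service.
{Tring}: P→Tring 7·14=98, Q→Tring 6·15=90, R→Tring 2·25=50, S→Tring 3·8=24. Service 262; fixed 147; total 409.
{Tring, Ryde}: P→Ryde 5·14=70, Q→Tring 6·15=90, R→Tring 2·25=50, S→Tring 3·8=24. Service 234; fixed 472; total 706.
{Tring, Largo}: P→Largo 4·14=56, Q→Tring 6·15=90, R→Tring 2·25=50, S→Tring 3·8=24. Service 220; fixed 535; total 755.
{Tring, Ryde, Largo, Galt}: P→Largo 4·14=56, Q→Galt 5·15=75, R→Tring 2·25=50, S→Tring 3·8=24. Service 205; fixed 1271; total 1476.
No other subset beats 409.

Open Tring only; minimum total cost 409.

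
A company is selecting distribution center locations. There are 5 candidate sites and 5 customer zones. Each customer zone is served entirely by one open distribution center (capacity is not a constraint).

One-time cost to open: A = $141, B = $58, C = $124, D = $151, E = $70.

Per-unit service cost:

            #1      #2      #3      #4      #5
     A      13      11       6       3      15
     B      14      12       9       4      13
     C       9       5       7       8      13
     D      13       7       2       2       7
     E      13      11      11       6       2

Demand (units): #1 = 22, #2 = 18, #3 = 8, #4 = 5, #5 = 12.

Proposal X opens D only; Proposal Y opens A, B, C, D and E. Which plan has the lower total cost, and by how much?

Proposal X: {D}: #1→D 13·22=286, #2→D 7·18=126, #3→D 2·8=16, #4→D 2·5=10, #5→D 7·12=84. Service 522; fixed 151; total 673.
Proposal Y: {A, B, C, D, E}: #1→C 9·22=198, #2→C 5·18=90, #3→D 2·8=16, #4→D 2·5=10, #5→E 2·12=24. Service 338; fixed 544; total 882.
Difference: |673 − 882| = 209.

Proposal X is cheaper by 209.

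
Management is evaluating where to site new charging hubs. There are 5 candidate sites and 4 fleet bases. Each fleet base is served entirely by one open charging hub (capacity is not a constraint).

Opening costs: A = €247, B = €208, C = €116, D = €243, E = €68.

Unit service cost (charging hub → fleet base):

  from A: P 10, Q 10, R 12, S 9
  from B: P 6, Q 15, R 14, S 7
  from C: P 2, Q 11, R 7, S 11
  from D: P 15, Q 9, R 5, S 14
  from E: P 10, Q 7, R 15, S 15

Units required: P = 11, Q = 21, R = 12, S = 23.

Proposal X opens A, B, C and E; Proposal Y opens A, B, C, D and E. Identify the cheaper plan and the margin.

Proposal X is cheaper by 219.

Proposal X: {A, B, C, E}: P→C 2·11=22, Q→E 7·21=147, R→C 7·12=84, S→B 7·23=161. Service 414; fixed 639; total 1053.
Proposal Y: {A, B, C, D, E}: P→C 2·11=22, Q→E 7·21=147, R→D 5·12=60, S→B 7·23=161. Service 390; fixed 882; total 1272.
Difference: |1053 − 1272| = 219.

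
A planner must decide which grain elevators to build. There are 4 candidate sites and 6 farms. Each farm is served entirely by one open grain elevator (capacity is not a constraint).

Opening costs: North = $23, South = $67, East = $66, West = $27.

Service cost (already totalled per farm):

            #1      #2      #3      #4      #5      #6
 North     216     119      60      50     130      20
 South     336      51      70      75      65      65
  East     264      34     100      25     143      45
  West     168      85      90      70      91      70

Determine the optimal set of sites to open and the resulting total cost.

Open North, East and West; minimum total cost 514.

For any fixed open set, each farm goes to its cheapest open site; total = fixed + service.
{North, East, West}: #1→West 168, #2→East 34, #3→North 60, #4→East 25, #5→West 91, #6→North 20. Service 398; fixed 116; total 514.
{North, West}: #1→West 168, #2→West 85, #3→North 60, #4→North 50, #5→West 91, #6→North 20. Service 474; fixed 50; total 524.
{North, South, West}: service 414 + fixed 117 = 531
{North, South, East, West}: service 372 + fixed 183 = 555
(All 15 nonempty subsets were checked; North, East and West is lowest.)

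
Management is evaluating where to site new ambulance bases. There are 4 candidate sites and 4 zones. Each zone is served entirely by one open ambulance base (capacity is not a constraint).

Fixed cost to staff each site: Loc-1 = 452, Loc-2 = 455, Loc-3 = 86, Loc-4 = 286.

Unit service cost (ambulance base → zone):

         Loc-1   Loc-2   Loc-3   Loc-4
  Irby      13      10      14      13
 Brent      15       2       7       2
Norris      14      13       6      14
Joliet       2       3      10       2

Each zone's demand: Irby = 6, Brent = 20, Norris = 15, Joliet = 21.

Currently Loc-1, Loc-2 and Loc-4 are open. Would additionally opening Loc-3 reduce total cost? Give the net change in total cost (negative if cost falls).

Current service cost with {Loc-1, Loc-2, Loc-4}: 337.
Adding Loc-3: each zone re-picks its cheapest; new service cost 232, saving 105.
Extra fixed cost: 86. Net change = 86 − 105 = -19.
(Totals: 1530 → 1511.)

Yes — net change −19 (cost falls by 19).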